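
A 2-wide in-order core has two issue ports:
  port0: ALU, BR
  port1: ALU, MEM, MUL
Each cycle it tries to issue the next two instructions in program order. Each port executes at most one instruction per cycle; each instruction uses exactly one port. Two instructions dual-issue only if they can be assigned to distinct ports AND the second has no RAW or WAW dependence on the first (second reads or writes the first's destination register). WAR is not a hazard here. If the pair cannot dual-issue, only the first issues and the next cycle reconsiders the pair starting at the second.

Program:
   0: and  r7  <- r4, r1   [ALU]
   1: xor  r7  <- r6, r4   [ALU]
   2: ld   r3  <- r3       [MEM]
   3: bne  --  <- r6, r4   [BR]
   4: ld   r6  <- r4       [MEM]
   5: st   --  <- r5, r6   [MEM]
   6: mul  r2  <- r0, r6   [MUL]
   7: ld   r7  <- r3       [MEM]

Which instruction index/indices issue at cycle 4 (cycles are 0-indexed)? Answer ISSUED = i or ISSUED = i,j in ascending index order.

  cy0 -> i0 (and.ALU) WAW r7
  cy1 -> i1,i2 (xor.ALU/ld.MEM) 2-wide
  cy2 -> i3,i4 (bne.BR/ld.MEM) 2-wide
  cy3 -> i5 (st.MEM) no-port MEM/MUL
  cy4 -> i6 (mul.MUL) no-port MUL/MEM
  cy5 -> i7 (ld.MEM) tail

ISSUED = 6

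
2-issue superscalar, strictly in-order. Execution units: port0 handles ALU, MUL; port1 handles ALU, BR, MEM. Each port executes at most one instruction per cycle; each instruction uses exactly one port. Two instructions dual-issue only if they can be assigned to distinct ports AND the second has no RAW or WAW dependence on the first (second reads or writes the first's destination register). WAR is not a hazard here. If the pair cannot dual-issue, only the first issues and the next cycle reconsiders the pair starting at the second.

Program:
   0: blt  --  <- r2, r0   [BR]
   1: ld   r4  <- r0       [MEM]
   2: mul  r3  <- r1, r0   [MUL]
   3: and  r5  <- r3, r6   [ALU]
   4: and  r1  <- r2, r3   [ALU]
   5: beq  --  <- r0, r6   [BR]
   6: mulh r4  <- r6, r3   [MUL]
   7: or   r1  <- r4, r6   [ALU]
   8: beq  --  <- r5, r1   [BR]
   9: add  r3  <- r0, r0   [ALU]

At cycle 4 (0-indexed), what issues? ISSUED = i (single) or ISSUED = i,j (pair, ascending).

ISSUED = 7

#0 head=0: blt i0 no-port BR/MEM
#1 head=1: ld;mul i1+i2 2-wide
#2 head=3: and;and i3+i4 2-wide
#3 head=5: beq;mulh i5+i6 2-wide
#4 head=7: or i7 RAW r1
#5 head=8: beq;add i8+i9 2-wide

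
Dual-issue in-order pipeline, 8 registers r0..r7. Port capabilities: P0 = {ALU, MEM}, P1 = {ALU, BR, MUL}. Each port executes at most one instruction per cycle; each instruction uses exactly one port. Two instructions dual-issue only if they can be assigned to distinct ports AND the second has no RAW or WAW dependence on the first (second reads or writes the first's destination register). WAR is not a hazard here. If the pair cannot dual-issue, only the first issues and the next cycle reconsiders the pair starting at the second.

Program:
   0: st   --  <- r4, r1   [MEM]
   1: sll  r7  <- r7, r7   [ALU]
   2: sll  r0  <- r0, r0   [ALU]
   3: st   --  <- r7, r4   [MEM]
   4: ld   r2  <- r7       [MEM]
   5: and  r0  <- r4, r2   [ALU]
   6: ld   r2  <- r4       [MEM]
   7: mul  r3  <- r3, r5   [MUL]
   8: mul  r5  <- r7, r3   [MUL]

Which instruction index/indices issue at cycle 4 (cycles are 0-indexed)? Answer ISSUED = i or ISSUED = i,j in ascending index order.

[0] i0,i1  st.MEM sll.ALU  -- 2-wide
[1] i2,i3  sll.ALU st.MEM  -- 2-wide
[2] i4  ld.MEM  -- RAW r2
[3] i5,i6  and.ALU ld.MEM  -- 2-wide
[4] i7  mul.MUL  -- no-port MUL/MUL
[5] i8  mul.MUL  -- tail

ISSUED = 7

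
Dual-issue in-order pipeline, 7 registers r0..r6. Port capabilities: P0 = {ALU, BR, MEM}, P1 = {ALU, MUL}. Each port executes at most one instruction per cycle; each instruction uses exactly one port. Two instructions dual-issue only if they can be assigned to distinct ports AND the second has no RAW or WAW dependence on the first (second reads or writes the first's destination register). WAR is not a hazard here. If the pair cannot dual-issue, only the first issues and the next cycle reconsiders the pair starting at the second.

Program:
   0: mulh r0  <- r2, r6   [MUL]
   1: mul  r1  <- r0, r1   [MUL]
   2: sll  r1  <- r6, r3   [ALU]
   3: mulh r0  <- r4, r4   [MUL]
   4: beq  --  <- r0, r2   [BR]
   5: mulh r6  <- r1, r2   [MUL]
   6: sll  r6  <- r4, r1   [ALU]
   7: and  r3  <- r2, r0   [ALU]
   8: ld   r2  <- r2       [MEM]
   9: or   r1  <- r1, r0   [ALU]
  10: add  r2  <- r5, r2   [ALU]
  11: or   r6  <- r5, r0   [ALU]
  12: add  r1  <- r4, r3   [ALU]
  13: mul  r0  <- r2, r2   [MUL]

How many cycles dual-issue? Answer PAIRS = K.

0. mulh.MUL @i0  | no-port MUL/MUL
1. mul.MUL @i1  | WAW r1
2. sll.ALU+mulh.MUL @i2&i3  | pair
3. beq.BR+mulh.MUL @i4&i5  | pair
4. sll.ALU+and.ALU @i6&i7  | pair
5. ld.MEM+or.ALU @i8&i9  | pair
6. add.ALU+or.ALU @i10&i11  | pair
7. add.ALU+mul.MUL @i12&i13  | pair

PAIRS = 6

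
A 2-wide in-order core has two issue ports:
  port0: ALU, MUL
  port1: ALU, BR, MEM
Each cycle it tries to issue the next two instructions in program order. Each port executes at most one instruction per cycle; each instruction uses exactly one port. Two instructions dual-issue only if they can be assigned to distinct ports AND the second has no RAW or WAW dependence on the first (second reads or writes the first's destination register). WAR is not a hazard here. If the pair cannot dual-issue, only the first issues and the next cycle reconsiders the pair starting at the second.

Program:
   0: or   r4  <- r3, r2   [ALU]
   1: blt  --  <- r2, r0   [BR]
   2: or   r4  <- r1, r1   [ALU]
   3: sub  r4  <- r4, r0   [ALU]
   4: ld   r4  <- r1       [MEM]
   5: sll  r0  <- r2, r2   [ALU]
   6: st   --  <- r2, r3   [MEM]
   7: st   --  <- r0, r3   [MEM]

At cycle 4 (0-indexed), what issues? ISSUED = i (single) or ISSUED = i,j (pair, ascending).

c0: i0,i1 or.ALU+blt.BR  pair
c1: i2 or.ALU  RAW+WAW r4
c2: i3 sub.ALU  WAW r4
c3: i4,i5 ld.MEM+sll.ALU  pair
c4: i6 st.MEM  no-port MEM/MEM
c5: i7 st.MEM  tail

ISSUED = 6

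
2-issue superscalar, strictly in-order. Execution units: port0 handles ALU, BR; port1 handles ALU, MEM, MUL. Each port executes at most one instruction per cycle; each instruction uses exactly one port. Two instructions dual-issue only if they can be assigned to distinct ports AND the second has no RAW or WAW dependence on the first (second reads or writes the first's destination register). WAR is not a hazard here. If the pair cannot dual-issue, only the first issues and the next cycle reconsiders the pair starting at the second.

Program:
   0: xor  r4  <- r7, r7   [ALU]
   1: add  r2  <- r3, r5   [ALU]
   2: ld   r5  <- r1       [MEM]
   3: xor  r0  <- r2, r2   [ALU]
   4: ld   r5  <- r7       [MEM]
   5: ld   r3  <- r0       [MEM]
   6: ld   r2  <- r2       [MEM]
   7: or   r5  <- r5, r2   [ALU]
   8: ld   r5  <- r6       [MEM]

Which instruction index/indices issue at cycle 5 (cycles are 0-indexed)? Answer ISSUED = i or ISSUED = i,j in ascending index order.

  cy0 -> i0&i1 (xor/add) dual
  cy1 -> i2&i3 (ld/xor) dual
  cy2 -> i4 (ld) no-port MEM/MEM
  cy3 -> i5 (ld) no-port MEM/MEM
  cy4 -> i6 (ld) RAW r2
  cy5 -> i7 (or) WAW r5
  cy6 -> i8 (ld) tail

ISSUED = 7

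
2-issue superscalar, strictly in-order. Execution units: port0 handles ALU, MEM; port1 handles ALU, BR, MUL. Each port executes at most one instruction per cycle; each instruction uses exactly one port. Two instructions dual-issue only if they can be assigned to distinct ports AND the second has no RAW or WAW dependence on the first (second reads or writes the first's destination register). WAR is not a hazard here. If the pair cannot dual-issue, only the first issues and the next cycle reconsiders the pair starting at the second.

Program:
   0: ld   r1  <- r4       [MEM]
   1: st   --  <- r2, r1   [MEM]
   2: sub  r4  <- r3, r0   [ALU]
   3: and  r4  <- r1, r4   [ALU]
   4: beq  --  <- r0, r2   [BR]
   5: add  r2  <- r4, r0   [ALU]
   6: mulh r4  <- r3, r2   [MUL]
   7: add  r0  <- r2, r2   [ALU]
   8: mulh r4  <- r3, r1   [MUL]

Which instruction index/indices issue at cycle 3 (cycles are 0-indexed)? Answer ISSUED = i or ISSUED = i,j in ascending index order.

ISSUED = 5

#0 head=0: ld.MEM i0 no-port MEM/MEM
#1 head=1: st.MEM;sub.ALU i1/i2 dual
#2 head=3: and.ALU;beq.BR i3/i4 dual
#3 head=5: add.ALU i5 RAW r2
#4 head=6: mulh.MUL;add.ALU i6/i7 dual
#5 head=8: mulh.MUL i8 tail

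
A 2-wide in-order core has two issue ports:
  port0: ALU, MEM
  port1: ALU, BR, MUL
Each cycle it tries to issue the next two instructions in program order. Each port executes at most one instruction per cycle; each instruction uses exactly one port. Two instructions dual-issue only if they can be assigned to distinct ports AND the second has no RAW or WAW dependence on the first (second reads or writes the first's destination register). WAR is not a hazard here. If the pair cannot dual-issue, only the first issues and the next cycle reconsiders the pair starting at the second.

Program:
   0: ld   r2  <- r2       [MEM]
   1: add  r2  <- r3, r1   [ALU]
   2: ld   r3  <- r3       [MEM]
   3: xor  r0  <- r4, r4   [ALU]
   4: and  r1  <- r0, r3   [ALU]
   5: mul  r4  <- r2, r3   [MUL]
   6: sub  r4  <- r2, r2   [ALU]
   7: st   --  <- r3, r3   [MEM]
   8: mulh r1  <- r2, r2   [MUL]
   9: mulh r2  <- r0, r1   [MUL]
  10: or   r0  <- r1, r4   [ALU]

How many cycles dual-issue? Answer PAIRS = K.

#0 head=0: ld.MEM i0 WAW r2
#1 head=1: add.ALU+ld.MEM i1/i2 dual
#2 head=3: xor.ALU i3 RAW r0
#3 head=4: and.ALU+mul.MUL i4/i5 dual
#4 head=6: sub.ALU+st.MEM i6/i7 dual
#5 head=8: mulh.MUL i8 no-port MUL/MUL
#6 head=9: mulh.MUL+or.ALU i9/i10 dual

PAIRS = 4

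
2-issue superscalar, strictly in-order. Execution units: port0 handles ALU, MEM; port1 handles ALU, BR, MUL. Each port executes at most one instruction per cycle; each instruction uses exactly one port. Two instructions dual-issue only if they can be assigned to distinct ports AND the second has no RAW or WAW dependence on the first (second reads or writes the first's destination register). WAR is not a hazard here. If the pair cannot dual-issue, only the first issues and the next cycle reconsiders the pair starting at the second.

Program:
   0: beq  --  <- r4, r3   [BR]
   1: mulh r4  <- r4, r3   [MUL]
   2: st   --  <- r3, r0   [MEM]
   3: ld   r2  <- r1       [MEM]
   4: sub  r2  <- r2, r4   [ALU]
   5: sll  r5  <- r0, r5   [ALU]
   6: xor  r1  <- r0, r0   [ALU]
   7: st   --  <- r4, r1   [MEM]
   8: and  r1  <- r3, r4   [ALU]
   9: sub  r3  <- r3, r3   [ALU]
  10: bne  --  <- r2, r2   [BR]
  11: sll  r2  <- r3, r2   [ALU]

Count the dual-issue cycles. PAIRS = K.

c0: i0 beq.BR  no-port BR/MUL
c1: i1/i2 mulh.MUL/st.MEM  dual
c2: i3 ld.MEM  RAW+WAW r2
c3: i4/i5 sub.ALU/sll.ALU  dual
c4: i6 xor.ALU  RAW r1
c5: i7/i8 st.MEM/and.ALU  dual
c6: i9/i10 sub.ALU/bne.BR  dual
c7: i11 sll.ALU  tail

PAIRS = 4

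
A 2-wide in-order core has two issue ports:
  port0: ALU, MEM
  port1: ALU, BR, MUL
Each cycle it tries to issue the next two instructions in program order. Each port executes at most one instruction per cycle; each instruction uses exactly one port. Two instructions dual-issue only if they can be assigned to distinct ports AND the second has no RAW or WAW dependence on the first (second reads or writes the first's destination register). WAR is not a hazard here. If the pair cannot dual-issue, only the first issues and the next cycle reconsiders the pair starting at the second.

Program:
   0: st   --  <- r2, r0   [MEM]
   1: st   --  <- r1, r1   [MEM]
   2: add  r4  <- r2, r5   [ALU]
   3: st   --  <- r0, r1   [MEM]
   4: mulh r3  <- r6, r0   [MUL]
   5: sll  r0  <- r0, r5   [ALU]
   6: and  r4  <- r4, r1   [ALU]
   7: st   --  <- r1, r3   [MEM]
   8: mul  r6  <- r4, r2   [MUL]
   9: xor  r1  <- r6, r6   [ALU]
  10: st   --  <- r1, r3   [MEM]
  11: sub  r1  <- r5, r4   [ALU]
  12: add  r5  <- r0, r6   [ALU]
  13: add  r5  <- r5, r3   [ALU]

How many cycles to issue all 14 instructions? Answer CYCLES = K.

t=0 i0:st ; no-port MEM/MEM
t=1 i1+i2:st add ; pair
t=2 i3+i4:st mulh ; pair
t=3 i5+i6:sll and ; pair
t=4 i7+i8:st mul ; pair
t=5 i9:xor ; RAW r1
t=6 i10+i11:st sub ; pair
t=7 i12:add ; RAW+WAW r5
t=8 i13:add ; tail

CYCLES = 9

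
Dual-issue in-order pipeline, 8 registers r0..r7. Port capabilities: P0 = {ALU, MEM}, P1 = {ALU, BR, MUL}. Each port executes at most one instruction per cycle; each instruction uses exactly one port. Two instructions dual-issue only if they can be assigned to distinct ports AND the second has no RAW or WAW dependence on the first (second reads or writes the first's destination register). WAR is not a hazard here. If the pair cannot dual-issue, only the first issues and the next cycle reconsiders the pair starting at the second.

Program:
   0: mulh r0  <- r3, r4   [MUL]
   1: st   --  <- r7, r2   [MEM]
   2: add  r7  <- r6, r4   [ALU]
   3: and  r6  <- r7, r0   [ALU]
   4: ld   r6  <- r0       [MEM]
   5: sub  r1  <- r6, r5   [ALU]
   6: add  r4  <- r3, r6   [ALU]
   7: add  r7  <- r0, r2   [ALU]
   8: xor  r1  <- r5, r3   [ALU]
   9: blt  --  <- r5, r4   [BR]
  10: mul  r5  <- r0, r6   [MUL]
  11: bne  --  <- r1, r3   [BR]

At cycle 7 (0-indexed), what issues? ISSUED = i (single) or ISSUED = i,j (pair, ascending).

c0: i0,i1 mulh/st  2-wide
c1: i2 add  RAW r7
c2: i3 and  WAW r6
c3: i4 ld  RAW r6
c4: i5,i6 sub/add  2-wide
c5: i7,i8 add/xor  2-wide
c6: i9 blt  no-port BR/MUL
c7: i10 mul  no-port MUL/BR
c8: i11 bne  tail

ISSUED = 10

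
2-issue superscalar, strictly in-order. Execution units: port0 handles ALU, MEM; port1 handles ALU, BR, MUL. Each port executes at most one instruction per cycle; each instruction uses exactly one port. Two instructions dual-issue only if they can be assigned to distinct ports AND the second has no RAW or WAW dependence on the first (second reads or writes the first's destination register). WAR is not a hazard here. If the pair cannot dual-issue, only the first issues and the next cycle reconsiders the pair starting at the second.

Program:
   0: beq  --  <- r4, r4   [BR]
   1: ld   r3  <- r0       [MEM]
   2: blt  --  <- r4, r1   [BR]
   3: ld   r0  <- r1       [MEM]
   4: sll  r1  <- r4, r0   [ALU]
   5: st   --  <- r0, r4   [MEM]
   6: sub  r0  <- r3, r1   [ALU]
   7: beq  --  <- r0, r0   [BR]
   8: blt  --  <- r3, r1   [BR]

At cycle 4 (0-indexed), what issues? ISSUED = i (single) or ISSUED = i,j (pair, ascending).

ISSUED = 7

#0 head=0: beq.BR+ld.MEM i0+i1 pair
#1 head=2: blt.BR+ld.MEM i2+i3 pair
#2 head=4: sll.ALU+st.MEM i4+i5 pair
#3 head=6: sub.ALU i6 RAW r0
#4 head=7: beq.BR i7 no-port BR/BR
#5 head=8: blt.BR i8 tail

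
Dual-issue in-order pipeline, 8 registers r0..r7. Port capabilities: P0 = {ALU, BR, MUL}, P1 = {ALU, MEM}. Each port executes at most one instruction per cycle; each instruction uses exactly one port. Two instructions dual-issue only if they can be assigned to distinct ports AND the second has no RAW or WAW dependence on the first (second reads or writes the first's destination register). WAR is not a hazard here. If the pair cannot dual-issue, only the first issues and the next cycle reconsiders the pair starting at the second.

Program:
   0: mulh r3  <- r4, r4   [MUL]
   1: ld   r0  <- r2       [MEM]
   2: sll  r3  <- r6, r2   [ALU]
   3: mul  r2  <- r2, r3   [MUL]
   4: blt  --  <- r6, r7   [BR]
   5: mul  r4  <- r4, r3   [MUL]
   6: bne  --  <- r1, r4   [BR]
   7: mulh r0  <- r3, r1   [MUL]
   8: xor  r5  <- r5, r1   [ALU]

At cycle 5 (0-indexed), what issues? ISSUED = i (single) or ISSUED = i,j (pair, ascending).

t=0 i0/i1:mulh+ld ; 2-wide
t=1 i2:sll ; RAW r3
t=2 i3:mul ; no-port MUL/BR
t=3 i4:blt ; no-port BR/MUL
t=4 i5:mul ; no-port MUL/BR
t=5 i6:bne ; no-port BR/MUL
t=6 i7/i8:mulh+xor ; 2-wide

ISSUED = 6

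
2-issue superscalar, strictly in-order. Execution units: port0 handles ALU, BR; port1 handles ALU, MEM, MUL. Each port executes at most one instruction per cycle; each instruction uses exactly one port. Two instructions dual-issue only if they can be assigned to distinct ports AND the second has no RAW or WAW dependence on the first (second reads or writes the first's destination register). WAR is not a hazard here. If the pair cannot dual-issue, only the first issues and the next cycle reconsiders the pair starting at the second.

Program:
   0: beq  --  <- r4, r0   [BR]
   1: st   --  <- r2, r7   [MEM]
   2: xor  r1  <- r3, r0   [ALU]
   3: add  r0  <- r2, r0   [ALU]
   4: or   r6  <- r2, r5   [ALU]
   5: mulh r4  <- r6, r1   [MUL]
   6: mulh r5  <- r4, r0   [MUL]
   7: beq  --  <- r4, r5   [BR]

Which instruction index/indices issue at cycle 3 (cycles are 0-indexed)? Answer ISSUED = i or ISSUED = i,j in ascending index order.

ISSUED = 5

  cy0 -> i0/i1 (beq st) pair
  cy1 -> i2/i3 (xor add) pair
  cy2 -> i4 (or) RAW r6
  cy3 -> i5 (mulh) no-port MUL/MUL
  cy4 -> i6 (mulh) RAW r5
  cy5 -> i7 (beq) tail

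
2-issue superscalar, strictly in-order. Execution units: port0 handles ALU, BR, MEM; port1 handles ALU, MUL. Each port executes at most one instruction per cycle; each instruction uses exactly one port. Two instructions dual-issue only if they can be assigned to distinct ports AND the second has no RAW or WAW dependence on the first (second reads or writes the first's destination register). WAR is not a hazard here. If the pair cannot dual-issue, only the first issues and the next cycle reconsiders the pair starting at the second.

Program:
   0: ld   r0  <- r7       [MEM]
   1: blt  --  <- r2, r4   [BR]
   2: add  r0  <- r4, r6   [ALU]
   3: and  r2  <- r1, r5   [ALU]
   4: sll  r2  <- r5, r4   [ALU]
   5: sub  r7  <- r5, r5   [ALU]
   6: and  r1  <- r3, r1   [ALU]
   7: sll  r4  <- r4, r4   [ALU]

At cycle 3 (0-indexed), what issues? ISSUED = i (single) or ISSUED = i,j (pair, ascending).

ISSUED = 4,5

  cy0 -> i0 (ld.MEM) no-port MEM/BR
  cy1 -> i1+i2 (blt.BR/add.ALU) dual
  cy2 -> i3 (and.ALU) WAW r2
  cy3 -> i4+i5 (sll.ALU/sub.ALU) dual
  cy4 -> i6+i7 (and.ALU/sll.ALU) dual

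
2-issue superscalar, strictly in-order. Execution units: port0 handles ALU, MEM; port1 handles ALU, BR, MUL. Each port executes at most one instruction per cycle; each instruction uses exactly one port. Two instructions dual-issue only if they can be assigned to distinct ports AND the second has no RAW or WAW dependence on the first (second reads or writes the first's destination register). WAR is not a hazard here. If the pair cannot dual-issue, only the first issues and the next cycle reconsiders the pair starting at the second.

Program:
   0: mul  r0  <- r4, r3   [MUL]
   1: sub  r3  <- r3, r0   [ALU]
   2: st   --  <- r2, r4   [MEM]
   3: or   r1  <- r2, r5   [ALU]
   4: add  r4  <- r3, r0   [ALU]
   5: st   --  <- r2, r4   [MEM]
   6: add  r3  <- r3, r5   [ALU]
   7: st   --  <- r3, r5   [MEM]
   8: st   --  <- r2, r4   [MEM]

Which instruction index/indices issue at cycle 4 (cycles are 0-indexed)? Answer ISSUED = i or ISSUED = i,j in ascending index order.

#0 head=0: mul.MUL i0 RAW r0
#1 head=1: sub.ALU;st.MEM i1/i2 dual
#2 head=3: or.ALU;add.ALU i3/i4 dual
#3 head=5: st.MEM;add.ALU i5/i6 dual
#4 head=7: st.MEM i7 no-port MEM/MEM
#5 head=8: st.MEM i8 tail

ISSUED = 7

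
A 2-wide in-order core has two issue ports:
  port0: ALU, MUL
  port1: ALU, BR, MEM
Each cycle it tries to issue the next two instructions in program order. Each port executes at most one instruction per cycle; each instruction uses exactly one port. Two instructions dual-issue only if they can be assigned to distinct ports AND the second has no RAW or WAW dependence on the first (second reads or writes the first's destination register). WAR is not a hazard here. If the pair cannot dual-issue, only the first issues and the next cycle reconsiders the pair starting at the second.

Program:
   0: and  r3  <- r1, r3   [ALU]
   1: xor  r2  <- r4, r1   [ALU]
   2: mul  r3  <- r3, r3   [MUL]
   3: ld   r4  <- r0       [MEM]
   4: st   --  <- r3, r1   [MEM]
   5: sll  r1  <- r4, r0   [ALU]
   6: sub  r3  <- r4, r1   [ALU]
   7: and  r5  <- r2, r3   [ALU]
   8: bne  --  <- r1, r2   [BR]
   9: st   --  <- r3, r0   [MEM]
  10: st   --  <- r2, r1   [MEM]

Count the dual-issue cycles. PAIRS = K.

PAIRS = 4

  cy0 -> i0&i1 (and;xor) dual
  cy1 -> i2&i3 (mul;ld) dual
  cy2 -> i4&i5 (st;sll) dual
  cy3 -> i6 (sub) RAW r3
  cy4 -> i7&i8 (and;bne) dual
  cy5 -> i9 (st) no-port MEM/MEM
  cy6 -> i10 (st) tail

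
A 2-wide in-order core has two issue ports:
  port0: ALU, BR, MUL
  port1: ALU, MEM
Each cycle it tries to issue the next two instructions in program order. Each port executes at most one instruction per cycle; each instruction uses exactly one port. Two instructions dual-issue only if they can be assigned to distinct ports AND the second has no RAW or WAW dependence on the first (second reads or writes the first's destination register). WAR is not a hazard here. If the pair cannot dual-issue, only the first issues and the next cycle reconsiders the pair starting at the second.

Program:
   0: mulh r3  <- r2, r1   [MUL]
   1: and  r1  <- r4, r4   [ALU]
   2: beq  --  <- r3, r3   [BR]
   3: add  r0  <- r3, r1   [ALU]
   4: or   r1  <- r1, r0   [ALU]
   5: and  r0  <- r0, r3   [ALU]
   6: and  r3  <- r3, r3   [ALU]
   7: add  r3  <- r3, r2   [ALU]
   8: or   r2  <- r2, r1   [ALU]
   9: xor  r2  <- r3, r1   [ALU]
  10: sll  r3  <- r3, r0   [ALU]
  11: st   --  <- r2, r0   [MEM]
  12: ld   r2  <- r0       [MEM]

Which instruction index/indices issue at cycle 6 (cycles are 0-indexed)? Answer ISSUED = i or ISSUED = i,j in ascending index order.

ISSUED = 11

c0: i0+i1 mulh+and  pair
c1: i2+i3 beq+add  pair
c2: i4+i5 or+and  pair
c3: i6 and  RAW+WAW r3
c4: i7+i8 add+or  pair
c5: i9+i10 xor+sll  pair
c6: i11 st  no-port MEM/MEM
c7: i12 ld  tail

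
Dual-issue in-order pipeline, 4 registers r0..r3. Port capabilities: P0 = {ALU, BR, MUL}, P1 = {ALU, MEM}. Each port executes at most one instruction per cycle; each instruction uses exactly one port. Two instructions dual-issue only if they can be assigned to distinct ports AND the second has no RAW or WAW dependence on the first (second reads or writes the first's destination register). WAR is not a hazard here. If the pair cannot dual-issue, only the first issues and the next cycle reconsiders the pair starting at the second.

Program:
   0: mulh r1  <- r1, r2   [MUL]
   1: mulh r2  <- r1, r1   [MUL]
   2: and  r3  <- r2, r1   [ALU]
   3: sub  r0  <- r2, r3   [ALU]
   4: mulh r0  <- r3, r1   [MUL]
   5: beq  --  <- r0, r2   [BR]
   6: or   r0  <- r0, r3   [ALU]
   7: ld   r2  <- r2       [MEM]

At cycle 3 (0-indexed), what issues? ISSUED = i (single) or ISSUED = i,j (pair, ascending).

ISSUED = 3

t=0 i0:mulh.MUL ; no-port MUL/MUL
t=1 i1:mulh.MUL ; RAW r2
t=2 i2:and.ALU ; RAW r3
t=3 i3:sub.ALU ; WAW r0
t=4 i4:mulh.MUL ; no-port MUL/BR
t=5 i5/i6:beq.BR;or.ALU ; 2-wide
t=6 i7:ld.MEM ; tail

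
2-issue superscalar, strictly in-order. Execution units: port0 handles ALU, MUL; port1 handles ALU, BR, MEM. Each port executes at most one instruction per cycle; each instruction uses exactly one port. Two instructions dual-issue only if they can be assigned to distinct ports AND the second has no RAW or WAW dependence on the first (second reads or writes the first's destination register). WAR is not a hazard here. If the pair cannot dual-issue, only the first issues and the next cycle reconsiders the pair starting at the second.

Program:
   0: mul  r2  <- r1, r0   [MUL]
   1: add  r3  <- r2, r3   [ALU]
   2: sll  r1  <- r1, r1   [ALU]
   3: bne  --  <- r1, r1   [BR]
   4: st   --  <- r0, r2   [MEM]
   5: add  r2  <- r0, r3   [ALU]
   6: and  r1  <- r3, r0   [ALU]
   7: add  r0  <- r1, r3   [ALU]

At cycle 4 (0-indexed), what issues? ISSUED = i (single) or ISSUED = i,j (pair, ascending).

ISSUED = 6

c0: i0 mul  RAW r2
c1: i1/i2 add sll  dual
c2: i3 bne  no-port BR/MEM
c3: i4/i5 st add  dual
c4: i6 and  RAW r1
c5: i7 add  tail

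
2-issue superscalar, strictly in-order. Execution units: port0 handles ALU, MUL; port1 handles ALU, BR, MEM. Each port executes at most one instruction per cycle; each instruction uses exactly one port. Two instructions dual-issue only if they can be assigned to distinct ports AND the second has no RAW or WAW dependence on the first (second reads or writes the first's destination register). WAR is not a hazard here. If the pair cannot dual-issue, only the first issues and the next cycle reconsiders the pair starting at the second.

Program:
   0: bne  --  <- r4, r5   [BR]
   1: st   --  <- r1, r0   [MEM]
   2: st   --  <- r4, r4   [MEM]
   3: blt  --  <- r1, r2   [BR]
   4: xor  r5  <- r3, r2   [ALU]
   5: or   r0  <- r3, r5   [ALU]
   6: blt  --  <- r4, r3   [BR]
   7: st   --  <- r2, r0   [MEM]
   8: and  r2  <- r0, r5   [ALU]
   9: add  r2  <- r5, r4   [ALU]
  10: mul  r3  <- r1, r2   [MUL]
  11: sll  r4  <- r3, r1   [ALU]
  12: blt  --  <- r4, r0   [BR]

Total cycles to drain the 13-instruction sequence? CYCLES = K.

#0 head=0: bne i0 no-port BR/MEM
#1 head=1: st i1 no-port MEM/MEM
#2 head=2: st i2 no-port MEM/BR
#3 head=3: blt;xor i3/i4 2-wide
#4 head=5: or;blt i5/i6 2-wide
#5 head=7: st;and i7/i8 2-wide
#6 head=9: add i9 RAW r2
#7 head=10: mul i10 RAW r3
#8 head=11: sll i11 RAW r4
#9 head=12: blt i12 tail

CYCLES = 10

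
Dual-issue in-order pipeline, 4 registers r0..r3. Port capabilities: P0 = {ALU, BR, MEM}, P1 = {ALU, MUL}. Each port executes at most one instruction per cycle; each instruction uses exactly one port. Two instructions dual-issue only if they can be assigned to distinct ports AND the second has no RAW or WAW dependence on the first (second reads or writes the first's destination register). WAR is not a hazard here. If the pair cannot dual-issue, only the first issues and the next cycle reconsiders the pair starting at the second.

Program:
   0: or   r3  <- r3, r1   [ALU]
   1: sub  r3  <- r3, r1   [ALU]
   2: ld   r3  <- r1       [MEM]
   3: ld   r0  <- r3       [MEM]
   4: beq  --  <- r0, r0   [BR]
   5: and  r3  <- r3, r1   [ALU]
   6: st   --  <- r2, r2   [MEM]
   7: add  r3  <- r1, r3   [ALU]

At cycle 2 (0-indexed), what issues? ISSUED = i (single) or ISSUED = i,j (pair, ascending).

#0 head=0: or i0 RAW+WAW r3
#1 head=1: sub i1 WAW r3
#2 head=2: ld i2 no-port MEM/MEM
#3 head=3: ld i3 no-port MEM/BR
#4 head=4: beq and i4/i5 2-wide
#5 head=6: st add i6/i7 2-wide

ISSUED = 2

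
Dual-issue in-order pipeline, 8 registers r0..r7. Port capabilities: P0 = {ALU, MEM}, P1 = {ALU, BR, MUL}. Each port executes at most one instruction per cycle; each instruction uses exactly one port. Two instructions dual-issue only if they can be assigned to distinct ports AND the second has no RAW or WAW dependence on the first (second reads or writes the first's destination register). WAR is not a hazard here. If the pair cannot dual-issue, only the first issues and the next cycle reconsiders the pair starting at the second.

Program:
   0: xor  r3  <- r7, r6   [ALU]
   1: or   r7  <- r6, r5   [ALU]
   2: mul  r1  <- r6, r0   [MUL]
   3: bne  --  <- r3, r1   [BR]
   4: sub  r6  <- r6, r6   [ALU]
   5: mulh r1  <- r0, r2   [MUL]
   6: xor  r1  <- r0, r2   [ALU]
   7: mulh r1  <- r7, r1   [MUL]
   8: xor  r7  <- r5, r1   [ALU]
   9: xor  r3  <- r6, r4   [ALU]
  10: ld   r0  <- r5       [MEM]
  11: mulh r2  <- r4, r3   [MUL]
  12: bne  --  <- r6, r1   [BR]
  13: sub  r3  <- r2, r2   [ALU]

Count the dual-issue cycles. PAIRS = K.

0. xor+or @i0/i1  | pair
1. mul @i2  | no-port MUL/BR
2. bne+sub @i3/i4  | pair
3. mulh @i5  | WAW r1
4. xor @i6  | RAW+WAW r1
5. mulh @i7  | RAW r1
6. xor+xor @i8/i9  | pair
7. ld+mulh @i10/i11  | pair
8. bne+sub @i12/i13  | pair

PAIRS = 5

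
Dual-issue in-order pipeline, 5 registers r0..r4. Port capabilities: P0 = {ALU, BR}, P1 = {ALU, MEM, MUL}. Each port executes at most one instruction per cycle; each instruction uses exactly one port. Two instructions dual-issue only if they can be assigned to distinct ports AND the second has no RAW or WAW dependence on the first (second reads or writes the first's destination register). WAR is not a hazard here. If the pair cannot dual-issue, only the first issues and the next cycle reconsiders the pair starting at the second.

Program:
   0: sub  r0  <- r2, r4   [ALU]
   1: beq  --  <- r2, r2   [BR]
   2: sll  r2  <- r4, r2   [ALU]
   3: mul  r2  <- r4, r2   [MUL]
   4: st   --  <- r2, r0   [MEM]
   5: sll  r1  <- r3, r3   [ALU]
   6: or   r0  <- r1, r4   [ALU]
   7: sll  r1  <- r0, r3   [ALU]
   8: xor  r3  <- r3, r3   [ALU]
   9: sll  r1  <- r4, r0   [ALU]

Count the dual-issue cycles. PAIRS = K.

PAIRS = 3

[0] i0+i1  sub.ALU/beq.BR  -- pair
[1] i2  sll.ALU  -- RAW+WAW r2
[2] i3  mul.MUL  -- no-port MUL/MEM
[3] i4+i5  st.MEM/sll.ALU  -- pair
[4] i6  or.ALU  -- RAW r0
[5] i7+i8  sll.ALU/xor.ALU  -- pair
[6] i9  sll.ALU  -- tail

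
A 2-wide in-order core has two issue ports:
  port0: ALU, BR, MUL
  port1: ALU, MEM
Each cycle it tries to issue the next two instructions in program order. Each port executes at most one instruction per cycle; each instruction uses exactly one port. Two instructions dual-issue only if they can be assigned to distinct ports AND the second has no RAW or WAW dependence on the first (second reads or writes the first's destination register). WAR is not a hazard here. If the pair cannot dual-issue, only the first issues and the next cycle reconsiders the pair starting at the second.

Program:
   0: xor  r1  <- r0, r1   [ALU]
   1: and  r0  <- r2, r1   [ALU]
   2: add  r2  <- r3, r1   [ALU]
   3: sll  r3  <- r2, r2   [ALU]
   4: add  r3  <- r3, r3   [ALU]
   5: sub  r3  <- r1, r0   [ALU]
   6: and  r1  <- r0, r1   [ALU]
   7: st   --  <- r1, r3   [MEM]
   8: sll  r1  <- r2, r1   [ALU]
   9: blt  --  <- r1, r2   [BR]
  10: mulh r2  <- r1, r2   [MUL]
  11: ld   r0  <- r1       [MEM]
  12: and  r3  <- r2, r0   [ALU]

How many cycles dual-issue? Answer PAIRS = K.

[0] i0  xor.ALU  -- RAW r1
[1] i1,i2  and.ALU;add.ALU  -- pair
[2] i3  sll.ALU  -- RAW+WAW r3
[3] i4  add.ALU  -- WAW r3
[4] i5,i6  sub.ALU;and.ALU  -- pair
[5] i7,i8  st.MEM;sll.ALU  -- pair
[6] i9  blt.BR  -- no-port BR/MUL
[7] i10,i11  mulh.MUL;ld.MEM  -- pair
[8] i12  and.ALU  -- tail

PAIRS = 4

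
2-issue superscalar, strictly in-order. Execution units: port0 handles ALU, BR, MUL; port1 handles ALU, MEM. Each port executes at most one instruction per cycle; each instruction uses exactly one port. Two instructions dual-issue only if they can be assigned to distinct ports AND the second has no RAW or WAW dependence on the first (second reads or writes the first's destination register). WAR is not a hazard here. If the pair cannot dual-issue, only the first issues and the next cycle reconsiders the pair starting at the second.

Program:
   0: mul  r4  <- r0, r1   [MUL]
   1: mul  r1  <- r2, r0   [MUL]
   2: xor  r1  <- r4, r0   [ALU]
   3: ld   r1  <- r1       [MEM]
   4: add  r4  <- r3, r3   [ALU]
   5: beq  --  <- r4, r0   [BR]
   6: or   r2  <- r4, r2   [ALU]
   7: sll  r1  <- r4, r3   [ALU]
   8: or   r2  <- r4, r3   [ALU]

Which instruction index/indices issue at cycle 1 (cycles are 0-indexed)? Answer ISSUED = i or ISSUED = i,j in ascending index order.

ISSUED = 1

0. mul @i0  | no-port MUL/MUL
1. mul @i1  | WAW r1
2. xor @i2  | RAW+WAW r1
3. ld;add @i3+i4  | 2-wide
4. beq;or @i5+i6  | 2-wide
5. sll;or @i7+i8  | 2-wide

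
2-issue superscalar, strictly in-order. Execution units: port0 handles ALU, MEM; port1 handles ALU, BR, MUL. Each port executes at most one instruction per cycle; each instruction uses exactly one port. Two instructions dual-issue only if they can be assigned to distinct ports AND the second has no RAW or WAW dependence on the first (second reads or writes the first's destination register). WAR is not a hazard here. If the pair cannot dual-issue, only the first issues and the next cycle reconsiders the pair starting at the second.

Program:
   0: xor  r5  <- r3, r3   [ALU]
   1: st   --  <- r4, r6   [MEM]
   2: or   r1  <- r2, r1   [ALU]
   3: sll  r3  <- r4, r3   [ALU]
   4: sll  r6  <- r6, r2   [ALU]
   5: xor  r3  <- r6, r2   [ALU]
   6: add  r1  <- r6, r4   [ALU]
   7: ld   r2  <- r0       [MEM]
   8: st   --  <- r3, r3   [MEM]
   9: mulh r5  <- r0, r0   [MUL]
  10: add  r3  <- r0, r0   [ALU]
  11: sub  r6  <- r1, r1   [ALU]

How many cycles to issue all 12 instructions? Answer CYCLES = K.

[0] i0/i1  xor;st  -- dual
[1] i2/i3  or;sll  -- dual
[2] i4  sll  -- RAW r6
[3] i5/i6  xor;add  -- dual
[4] i7  ld  -- no-port MEM/MEM
[5] i8/i9  st;mulh  -- dual
[6] i10/i11  add;sub  -- dual

CYCLES = 7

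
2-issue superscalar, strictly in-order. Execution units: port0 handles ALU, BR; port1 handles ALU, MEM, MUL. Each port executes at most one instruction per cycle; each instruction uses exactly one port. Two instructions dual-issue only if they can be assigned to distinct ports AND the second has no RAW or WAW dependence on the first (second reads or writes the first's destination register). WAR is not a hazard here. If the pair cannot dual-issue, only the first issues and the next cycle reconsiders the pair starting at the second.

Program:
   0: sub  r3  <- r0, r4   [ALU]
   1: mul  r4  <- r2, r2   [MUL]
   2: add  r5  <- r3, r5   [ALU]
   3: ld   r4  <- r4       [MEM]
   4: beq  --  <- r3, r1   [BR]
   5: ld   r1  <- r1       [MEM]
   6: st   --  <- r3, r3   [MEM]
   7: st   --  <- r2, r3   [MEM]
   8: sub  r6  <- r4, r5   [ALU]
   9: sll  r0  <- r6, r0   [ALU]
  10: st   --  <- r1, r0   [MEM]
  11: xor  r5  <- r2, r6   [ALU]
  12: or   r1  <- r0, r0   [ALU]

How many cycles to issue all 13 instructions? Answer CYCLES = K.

c0: i0,i1 sub;mul  2-wide
c1: i2,i3 add;ld  2-wide
c2: i4,i5 beq;ld  2-wide
c3: i6 st  no-port MEM/MEM
c4: i7,i8 st;sub  2-wide
c5: i9 sll  RAW r0
c6: i10,i11 st;xor  2-wide
c7: i12 or  tail

CYCLES = 8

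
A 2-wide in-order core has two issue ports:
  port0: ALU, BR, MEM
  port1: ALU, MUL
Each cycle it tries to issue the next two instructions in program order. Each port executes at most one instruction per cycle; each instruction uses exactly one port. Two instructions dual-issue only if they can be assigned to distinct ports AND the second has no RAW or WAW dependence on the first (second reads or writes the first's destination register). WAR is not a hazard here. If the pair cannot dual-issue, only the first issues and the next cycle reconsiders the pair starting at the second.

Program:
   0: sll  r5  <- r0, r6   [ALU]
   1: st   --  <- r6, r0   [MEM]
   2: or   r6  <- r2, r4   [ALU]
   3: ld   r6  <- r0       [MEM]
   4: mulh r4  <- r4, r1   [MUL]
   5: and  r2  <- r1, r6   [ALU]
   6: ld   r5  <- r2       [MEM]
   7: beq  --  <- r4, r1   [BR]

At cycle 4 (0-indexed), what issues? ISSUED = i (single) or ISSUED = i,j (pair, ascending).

ISSUED = 6

0. sll/st @i0,i1  | 2-wide
1. or @i2  | WAW r6
2. ld/mulh @i3,i4  | 2-wide
3. and @i5  | RAW r2
4. ld @i6  | no-port MEM/BR
5. beq @i7  | tail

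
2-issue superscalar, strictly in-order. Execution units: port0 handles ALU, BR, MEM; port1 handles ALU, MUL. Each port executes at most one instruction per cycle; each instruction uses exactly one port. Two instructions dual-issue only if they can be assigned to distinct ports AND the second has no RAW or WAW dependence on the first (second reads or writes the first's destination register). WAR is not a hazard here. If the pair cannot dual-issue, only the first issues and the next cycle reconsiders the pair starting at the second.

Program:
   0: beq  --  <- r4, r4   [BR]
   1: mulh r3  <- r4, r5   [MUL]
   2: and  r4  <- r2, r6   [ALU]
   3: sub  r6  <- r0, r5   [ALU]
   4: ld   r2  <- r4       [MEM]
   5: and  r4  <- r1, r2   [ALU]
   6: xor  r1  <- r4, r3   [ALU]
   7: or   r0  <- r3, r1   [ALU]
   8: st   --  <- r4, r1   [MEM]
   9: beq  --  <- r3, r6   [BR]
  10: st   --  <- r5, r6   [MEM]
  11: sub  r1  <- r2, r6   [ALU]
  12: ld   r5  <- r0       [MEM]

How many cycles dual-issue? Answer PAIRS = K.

PAIRS = 4

[0] i0/i1  beq.BR mulh.MUL  -- pair
[1] i2/i3  and.ALU sub.ALU  -- pair
[2] i4  ld.MEM  -- RAW r2
[3] i5  and.ALU  -- RAW r4
[4] i6  xor.ALU  -- RAW r1
[5] i7/i8  or.ALU st.MEM  -- pair
[6] i9  beq.BR  -- no-port BR/MEM
[7] i10/i11  st.MEM sub.ALU  -- pair
[8] i12  ld.MEM  -- tail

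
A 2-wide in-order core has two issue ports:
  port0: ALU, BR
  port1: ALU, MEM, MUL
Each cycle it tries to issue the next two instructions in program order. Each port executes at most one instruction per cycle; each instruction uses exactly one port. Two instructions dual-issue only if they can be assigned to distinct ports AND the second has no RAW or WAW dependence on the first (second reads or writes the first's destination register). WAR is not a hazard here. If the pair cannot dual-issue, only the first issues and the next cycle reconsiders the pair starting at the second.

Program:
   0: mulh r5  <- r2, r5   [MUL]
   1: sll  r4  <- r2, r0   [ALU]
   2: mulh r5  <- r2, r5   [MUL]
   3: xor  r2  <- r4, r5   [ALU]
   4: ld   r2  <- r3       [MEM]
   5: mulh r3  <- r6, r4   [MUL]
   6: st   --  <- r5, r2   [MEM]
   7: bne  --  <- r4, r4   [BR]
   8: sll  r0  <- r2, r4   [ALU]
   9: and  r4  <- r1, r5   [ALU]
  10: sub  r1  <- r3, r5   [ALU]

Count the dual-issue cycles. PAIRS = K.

[0] i0/i1  mulh sll  -- 2-wide
[1] i2  mulh  -- RAW r5
[2] i3  xor  -- WAW r2
[3] i4  ld  -- no-port MEM/MUL
[4] i5  mulh  -- no-port MUL/MEM
[5] i6/i7  st bne  -- 2-wide
[6] i8/i9  sll and  -- 2-wide
[7] i10  sub  -- tail

PAIRS = 3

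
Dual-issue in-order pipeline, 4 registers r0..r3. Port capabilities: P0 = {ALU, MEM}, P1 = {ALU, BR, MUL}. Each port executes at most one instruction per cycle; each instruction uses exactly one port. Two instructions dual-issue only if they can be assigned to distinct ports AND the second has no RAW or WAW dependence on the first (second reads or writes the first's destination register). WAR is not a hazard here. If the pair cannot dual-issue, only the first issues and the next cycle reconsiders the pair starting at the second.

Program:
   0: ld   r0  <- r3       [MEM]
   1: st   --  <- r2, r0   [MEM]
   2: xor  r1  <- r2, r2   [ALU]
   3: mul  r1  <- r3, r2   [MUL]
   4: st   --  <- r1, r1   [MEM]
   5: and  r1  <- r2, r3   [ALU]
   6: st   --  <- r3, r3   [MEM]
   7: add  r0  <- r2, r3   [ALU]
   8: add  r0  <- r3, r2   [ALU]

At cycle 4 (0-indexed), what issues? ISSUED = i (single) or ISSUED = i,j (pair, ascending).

t=0 i0:ld ; no-port MEM/MEM
t=1 i1+i2:st+xor ; 2-wide
t=2 i3:mul ; RAW r1
t=3 i4+i5:st+and ; 2-wide
t=4 i6+i7:st+add ; 2-wide
t=5 i8:add ; tail

ISSUED = 6,7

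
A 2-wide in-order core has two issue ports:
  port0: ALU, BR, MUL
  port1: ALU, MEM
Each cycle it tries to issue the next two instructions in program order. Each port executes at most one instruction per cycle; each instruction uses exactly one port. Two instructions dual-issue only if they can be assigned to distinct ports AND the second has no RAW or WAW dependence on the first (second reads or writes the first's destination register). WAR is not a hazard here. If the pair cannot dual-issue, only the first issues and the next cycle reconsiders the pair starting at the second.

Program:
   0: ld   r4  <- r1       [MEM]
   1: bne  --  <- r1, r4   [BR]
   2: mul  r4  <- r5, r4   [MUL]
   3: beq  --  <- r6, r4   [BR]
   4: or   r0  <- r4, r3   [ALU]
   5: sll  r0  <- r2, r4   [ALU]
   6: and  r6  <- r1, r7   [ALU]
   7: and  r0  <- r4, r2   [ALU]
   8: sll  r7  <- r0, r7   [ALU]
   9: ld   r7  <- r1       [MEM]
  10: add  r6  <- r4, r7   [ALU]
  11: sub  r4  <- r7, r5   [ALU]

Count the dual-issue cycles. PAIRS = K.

  cy0 -> i0 (ld) RAW r4
  cy1 -> i1 (bne) no-port BR/MUL
  cy2 -> i2 (mul) no-port MUL/BR
  cy3 -> i3/i4 (beq;or) 2-wide
  cy4 -> i5/i6 (sll;and) 2-wide
  cy5 -> i7 (and) RAW r0
  cy6 -> i8 (sll) WAW r7
  cy7 -> i9 (ld) RAW r7
  cy8 -> i10/i11 (add;sub) 2-wide

PAIRS = 3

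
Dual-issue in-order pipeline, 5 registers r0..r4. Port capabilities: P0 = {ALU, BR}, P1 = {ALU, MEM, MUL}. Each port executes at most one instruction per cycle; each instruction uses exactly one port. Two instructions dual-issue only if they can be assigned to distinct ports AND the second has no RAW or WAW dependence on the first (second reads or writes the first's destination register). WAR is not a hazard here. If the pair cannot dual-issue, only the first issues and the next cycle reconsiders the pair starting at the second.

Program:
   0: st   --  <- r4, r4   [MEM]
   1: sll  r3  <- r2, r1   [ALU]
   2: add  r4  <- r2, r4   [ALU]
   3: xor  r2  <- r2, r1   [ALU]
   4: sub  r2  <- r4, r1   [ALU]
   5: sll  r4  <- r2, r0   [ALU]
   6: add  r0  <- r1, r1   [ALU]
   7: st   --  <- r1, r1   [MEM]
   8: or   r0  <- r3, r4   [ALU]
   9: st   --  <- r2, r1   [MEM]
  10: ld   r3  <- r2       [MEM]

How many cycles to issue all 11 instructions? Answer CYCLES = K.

CYCLES = 7

c0: i0/i1 st;sll  2-wide
c1: i2/i3 add;xor  2-wide
c2: i4 sub  RAW r2
c3: i5/i6 sll;add  2-wide
c4: i7/i8 st;or  2-wide
c5: i9 st  no-port MEM/MEM
c6: i10 ld  tail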